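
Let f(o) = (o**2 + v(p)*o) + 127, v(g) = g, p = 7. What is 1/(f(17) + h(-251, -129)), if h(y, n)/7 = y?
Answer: -1/1222 ≈ -0.00081833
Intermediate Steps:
h(y, n) = 7*y
f(o) = 127 + o**2 + 7*o (f(o) = (o**2 + 7*o) + 127 = 127 + o**2 + 7*o)
1/(f(17) + h(-251, -129)) = 1/((127 + 17**2 + 7*17) + 7*(-251)) = 1/((127 + 289 + 119) - 1757) = 1/(535 - 1757) = 1/(-1222) = -1/1222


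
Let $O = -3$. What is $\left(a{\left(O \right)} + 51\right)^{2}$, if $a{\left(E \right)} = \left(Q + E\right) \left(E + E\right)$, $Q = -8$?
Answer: $13689$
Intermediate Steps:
$a{\left(E \right)} = 2 E \left(-8 + E\right)$ ($a{\left(E \right)} = \left(-8 + E\right) \left(E + E\right) = \left(-8 + E\right) 2 E = 2 E \left(-8 + E\right)$)
$\left(a{\left(O \right)} + 51\right)^{2} = \left(2 \left(-3\right) \left(-8 - 3\right) + 51\right)^{2} = \left(2 \left(-3\right) \left(-11\right) + 51\right)^{2} = \left(66 + 51\right)^{2} = 117^{2} = 13689$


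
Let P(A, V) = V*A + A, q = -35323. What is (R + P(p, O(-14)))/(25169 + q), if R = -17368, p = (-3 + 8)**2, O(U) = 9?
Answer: 8559/5077 ≈ 1.6858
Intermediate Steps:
p = 25 (p = 5**2 = 25)
P(A, V) = A + A*V (P(A, V) = A*V + A = A + A*V)
(R + P(p, O(-14)))/(25169 + q) = (-17368 + 25*(1 + 9))/(25169 - 35323) = (-17368 + 25*10)/(-10154) = (-17368 + 250)*(-1/10154) = -17118*(-1/10154) = 8559/5077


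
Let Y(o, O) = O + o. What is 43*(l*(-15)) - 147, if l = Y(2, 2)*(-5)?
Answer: 12753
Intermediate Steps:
l = -20 (l = (2 + 2)*(-5) = 4*(-5) = -20)
43*(l*(-15)) - 147 = 43*(-20*(-15)) - 147 = 43*300 - 147 = 12900 - 147 = 12753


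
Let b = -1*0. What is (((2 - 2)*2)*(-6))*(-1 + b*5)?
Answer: 0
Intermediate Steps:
b = 0
(((2 - 2)*2)*(-6))*(-1 + b*5) = (((2 - 2)*2)*(-6))*(-1 + 0*5) = ((0*2)*(-6))*(-1 + 0) = (0*(-6))*(-1) = 0*(-1) = 0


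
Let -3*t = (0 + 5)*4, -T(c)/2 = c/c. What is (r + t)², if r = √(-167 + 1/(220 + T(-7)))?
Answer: (4360 - 9*I*√881810)²/427716 ≈ -122.55 - 172.3*I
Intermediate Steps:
T(c) = -2 (T(c) = -2*c/c = -2*1 = -2)
t = -20/3 (t = -(0 + 5)*4/3 = -5*4/3 = -⅓*20 = -20/3 ≈ -6.6667)
r = 3*I*√881810/218 (r = √(-167 + 1/(220 - 2)) = √(-167 + 1/218) = √(-36405/218) = 3*I*√881810/218 ≈ 12.923*I)
(r + t)² = (3*I*√881810/218 - 20/3)² = (-20/3 + 3*I*√881810/218)²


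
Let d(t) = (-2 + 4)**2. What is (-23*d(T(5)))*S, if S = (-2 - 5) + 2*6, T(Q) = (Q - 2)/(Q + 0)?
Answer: -460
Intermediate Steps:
T(Q) = (-2 + Q)/Q
d(t) = 4 (d(t) = 2**2 = 4)
S = 5 (S = -7 + 12 = 5)
(-23*d(T(5)))*S = -23*4*5 = -92*5 = -460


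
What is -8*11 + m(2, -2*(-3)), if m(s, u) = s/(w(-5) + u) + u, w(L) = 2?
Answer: -327/4 ≈ -81.750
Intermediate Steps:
m(s, u) = u + s/(2 + u) (m(s, u) = s/(2 + u) + u = u + s/(2 + u))
-8*11 + m(2, -2*(-3)) = -8*11 + (2 + (-2*(-3))² + 2*(-2*(-3)))/(2 - 2*(-3)) = -88 + (2 + 6² + 2*6)/(2 + 6) = -88 + (2 + 36 + 12)/8 = -88 + (⅛)*50 = -88 + 25/4 = -327/4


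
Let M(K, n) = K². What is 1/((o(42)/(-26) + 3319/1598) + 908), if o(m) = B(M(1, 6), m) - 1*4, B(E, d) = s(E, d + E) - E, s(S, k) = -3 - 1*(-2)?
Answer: 20774/18910733 ≈ 0.0010985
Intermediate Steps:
s(S, k) = -1 (s(S, k) = -3 + 2 = -1)
B(E, d) = -1 - E
o(m) = -6 (o(m) = (-1 - 1*1²) - 1*4 = (-1 - 1*1) - 4 = (-1 - 1) - 4 = -2 - 4 = -6)
1/((o(42)/(-26) + 3319/1598) + 908) = 1/((-6/(-26) + 3319/1598) + 908) = 1/((-6*(-1/26) + 3319*(1/1598)) + 908) = 1/((3/13 + 3319/1598) + 908) = 1/(47941/20774 + 908) = 1/(18910733/20774) = 20774/18910733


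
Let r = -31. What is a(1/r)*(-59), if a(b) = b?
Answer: 59/31 ≈ 1.9032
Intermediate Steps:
a(1/r)*(-59) = -59/(-31) = -1/31*(-59) = 59/31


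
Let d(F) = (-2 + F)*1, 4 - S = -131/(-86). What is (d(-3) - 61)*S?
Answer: -7029/43 ≈ -163.47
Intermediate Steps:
S = 213/86 (S = 4 - (-131)/(-86) = 4 - (-131)*(-1)/86 = 4 - 1*131/86 = 4 - 131/86 = 213/86 ≈ 2.4767)
d(F) = -2 + F
(d(-3) - 61)*S = ((-2 - 3) - 61)*(213/86) = (-5 - 61)*(213/86) = -66*213/86 = -7029/43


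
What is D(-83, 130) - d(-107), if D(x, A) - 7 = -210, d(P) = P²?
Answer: -11652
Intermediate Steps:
D(x, A) = -203 (D(x, A) = 7 - 210 = -203)
D(-83, 130) - d(-107) = -203 - 1*(-107)² = -203 - 1*11449 = -203 - 11449 = -11652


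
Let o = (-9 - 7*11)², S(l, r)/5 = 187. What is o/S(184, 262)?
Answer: 7396/935 ≈ 7.9102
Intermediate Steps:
S(l, r) = 935 (S(l, r) = 5*187 = 935)
o = 7396 (o = (-9 - 77)² = (-86)² = 7396)
o/S(184, 262) = 7396/935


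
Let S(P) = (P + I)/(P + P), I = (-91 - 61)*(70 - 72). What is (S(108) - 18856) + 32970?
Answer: 762259/54 ≈ 14116.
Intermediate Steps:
I = 304 (I = -152*(-2) = 304)
S(P) = (304 + P)/(2*P) (S(P) = (P + 304)/(P + P) = (304 + P)/((2*P)) = (304 + P)*(1/(2*P)) = (304 + P)/(2*P))
(S(108) - 18856) + 32970 = ((1/2)*(304 + 108)/108 - 18856) + 32970 = ((1/2)*(1/108)*412 - 18856) + 32970 = (103/54 - 18856) + 32970 = -1018121/54 + 32970 = 762259/54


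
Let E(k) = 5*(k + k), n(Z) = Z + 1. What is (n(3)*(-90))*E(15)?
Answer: -54000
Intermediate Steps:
n(Z) = 1 + Z
E(k) = 10*k (E(k) = 5*(2*k) = 10*k)
(n(3)*(-90))*E(15) = ((1 + 3)*(-90))*(10*15) = (4*(-90))*150 = -360*150 = -54000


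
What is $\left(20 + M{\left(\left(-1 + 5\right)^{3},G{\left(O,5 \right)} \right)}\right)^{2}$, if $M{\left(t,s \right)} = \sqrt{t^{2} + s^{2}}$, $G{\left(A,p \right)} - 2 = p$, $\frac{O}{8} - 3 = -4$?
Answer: $\left(20 + \sqrt{4145}\right)^{2} \approx 7120.3$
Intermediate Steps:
$O = -8$ ($O = 24 + 8 \left(-4\right) = 24 - 32 = -8$)
$G{\left(A,p \right)} = 2 + p$
$M{\left(t,s \right)} = \sqrt{s^{2} + t^{2}}$
$\left(20 + M{\left(\left(-1 + 5\right)^{3},G{\left(O,5 \right)} \right)}\right)^{2} = \left(20 + \sqrt{\left(2 + 5\right)^{2} + \left(\left(-1 + 5\right)^{3}\right)^{2}}\right)^{2} = \left(20 + \sqrt{7^{2} + \left(4^{3}\right)^{2}}\right)^{2} = \left(20 + \sqrt{49 + 64^{2}}\right)^{2} = \left(20 + \sqrt{49 + 4096}\right)^{2} = \left(20 + \sqrt{4145}\right)^{2}$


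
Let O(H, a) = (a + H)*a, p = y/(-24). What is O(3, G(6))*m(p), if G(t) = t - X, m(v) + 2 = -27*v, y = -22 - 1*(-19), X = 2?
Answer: -301/2 ≈ -150.50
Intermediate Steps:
y = -3 (y = -22 + 19 = -3)
p = ⅛ (p = -3/(-24) = -3*(-1/24) = ⅛ ≈ 0.12500)
m(v) = -2 - 27*v
G(t) = -2 + t (G(t) = t - 1*2 = t - 2 = -2 + t)
O(H, a) = a*(H + a) (O(H, a) = (H + a)*a = a*(H + a))
O(3, G(6))*m(p) = ((-2 + 6)*(3 + (-2 + 6)))*(-2 - 27*⅛) = (4*(3 + 4))*(-2 - 27/8) = (4*7)*(-43/8) = 28*(-43/8) = -301/2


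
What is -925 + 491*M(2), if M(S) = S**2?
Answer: 1039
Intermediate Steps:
-925 + 491*M(2) = -925 + 491*2**2 = -925 + 491*4 = -925 + 1964 = 1039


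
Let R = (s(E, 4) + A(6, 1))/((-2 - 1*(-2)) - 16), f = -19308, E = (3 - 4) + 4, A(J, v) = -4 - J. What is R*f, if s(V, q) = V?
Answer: -33789/4 ≈ -8447.3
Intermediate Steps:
E = 3 (E = -1 + 4 = 3)
R = 7/16 (R = (3 + (-4 - 1*6))/((-2 - 1*(-2)) - 16) = (3 + (-4 - 6))/((-2 + 2) - 16) = (3 - 10)/(0 - 16) = -7/(-16) = -7*(-1/16) = 7/16 ≈ 0.43750)
R*f = (7/16)*(-19308) = -33789/4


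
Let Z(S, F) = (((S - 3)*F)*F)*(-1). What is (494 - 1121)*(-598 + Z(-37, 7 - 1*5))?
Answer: 274626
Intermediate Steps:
Z(S, F) = -F²*(-3 + S) (Z(S, F) = (((-3 + S)*F)*F)*(-1) = ((F*(-3 + S))*F)*(-1) = (F²*(-3 + S))*(-1) = -F²*(-3 + S))
(494 - 1121)*(-598 + Z(-37, 7 - 1*5)) = (494 - 1121)*(-598 + (7 - 1*5)²*(3 - 1*(-37))) = -627*(-598 + (7 - 5)²*(3 + 37)) = -627*(-598 + 2²*40) = -627*(-598 + 4*40) = -627*(-598 + 160) = -627*(-438) = 274626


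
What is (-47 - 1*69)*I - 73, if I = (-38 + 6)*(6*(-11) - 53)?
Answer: -441801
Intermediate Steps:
I = 3808 (I = -32*(-66 - 53) = -32*(-119) = 3808)
(-47 - 1*69)*I - 73 = (-47 - 1*69)*3808 - 73 = (-47 - 69)*3808 - 73 = -116*3808 - 73 = -441728 - 73 = -441801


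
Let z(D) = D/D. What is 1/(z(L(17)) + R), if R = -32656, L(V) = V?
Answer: -1/32655 ≈ -3.0623e-5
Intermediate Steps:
z(D) = 1
1/(z(L(17)) + R) = 1/(1 - 32656) = 1/(-32655) = -1/32655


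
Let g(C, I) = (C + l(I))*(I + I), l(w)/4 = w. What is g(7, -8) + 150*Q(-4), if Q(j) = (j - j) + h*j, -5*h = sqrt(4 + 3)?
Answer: 400 + 120*sqrt(7) ≈ 717.49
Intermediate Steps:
l(w) = 4*w
h = -sqrt(7)/5 (h = -sqrt(4 + 3)/5 = -sqrt(7)/5 ≈ -0.52915)
g(C, I) = 2*I*(C + 4*I) (g(C, I) = (C + 4*I)*(I + I) = (C + 4*I)*(2*I) = 2*I*(C + 4*I))
Q(j) = -j*sqrt(7)/5 (Q(j) = (j - j) + (-sqrt(7)/5)*j = 0 - j*sqrt(7)/5 = -j*sqrt(7)/5)
g(7, -8) + 150*Q(-4) = 2*(-8)*(7 + 4*(-8)) + 150*(-1/5*(-4)*sqrt(7)) = 2*(-8)*(7 - 32) + 150*(4*sqrt(7)/5) = 2*(-8)*(-25) + 120*sqrt(7) = 400 + 120*sqrt(7)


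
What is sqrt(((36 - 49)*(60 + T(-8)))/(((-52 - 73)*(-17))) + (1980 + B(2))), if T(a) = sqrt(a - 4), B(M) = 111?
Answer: sqrt(377620575 - 2210*I*sqrt(3))/425 ≈ 45.723 - 0.00023174*I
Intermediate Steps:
T(a) = sqrt(-4 + a)
sqrt(((36 - 49)*(60 + T(-8)))/(((-52 - 73)*(-17))) + (1980 + B(2))) = sqrt(((36 - 49)*(60 + sqrt(-4 - 8)))/(((-52 - 73)*(-17))) + (1980 + 111)) = sqrt((-13*(60 + sqrt(-12)))/((-125*(-17))) + 2091) = sqrt(-13*(60 + 2*I*sqrt(3))/2125 + 2091) = sqrt((-780 - 26*I*sqrt(3))*(1/2125) + 2091) = sqrt((-156/425 - 26*I*sqrt(3)/2125) + 2091) = sqrt(888519/425 - 26*I*sqrt(3)/2125)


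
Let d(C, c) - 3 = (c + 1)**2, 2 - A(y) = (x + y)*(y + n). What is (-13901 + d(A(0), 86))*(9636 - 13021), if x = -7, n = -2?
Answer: 21423665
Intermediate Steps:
A(y) = 2 - (-7 + y)*(-2 + y) (A(y) = 2 - (-7 + y)*(y - 2) = 2 - (-7 + y)*(-2 + y))
d(C, c) = 3 + (1 + c)**2 (d(C, c) = 3 + (c + 1)**2 = 3 + (1 + c)**2)
(-13901 + d(A(0), 86))*(9636 - 13021) = (-13901 + (3 + (1 + 86)**2))*(9636 - 13021) = (-13901 + (3 + 87**2))*(-3385) = (-13901 + (3 + 7569))*(-3385) = (-13901 + 7572)*(-3385) = -6329*(-3385) = 21423665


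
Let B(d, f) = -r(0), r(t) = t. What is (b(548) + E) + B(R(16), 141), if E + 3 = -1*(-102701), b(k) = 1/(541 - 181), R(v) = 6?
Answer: 36971281/360 ≈ 1.0270e+5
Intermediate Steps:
b(k) = 1/360
B(d, f) = 0 (B(d, f) = -1*0 = 0)
E = 102698 (E = -3 - 1*(-102701) = -3 + 102701 = 102698)
(b(548) + E) + B(R(16), 141) = (1/360 + 102698) + 0 = 36971281/360 + 0 = 36971281/360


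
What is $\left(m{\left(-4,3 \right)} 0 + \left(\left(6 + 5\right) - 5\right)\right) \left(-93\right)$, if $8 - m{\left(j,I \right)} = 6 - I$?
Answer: $-558$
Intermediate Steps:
$m{\left(j,I \right)} = 2 + I$ ($m{\left(j,I \right)} = 8 - \left(6 - I\right) = 8 + \left(-6 + I\right) = 2 + I$)
$\left(m{\left(-4,3 \right)} 0 + \left(\left(6 + 5\right) - 5\right)\right) \left(-93\right) = \left(\left(2 + 3\right) 0 + \left(\left(6 + 5\right) - 5\right)\right) \left(-93\right) = \left(5 \cdot 0 + \left(11 - 5\right)\right) \left(-93\right) = \left(0 + 6\right) \left(-93\right) = 6 \left(-93\right) = -558$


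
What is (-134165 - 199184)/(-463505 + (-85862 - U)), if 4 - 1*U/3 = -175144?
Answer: 333349/1074811 ≈ 0.31015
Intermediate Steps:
U = 525444 (U = 12 - 3*(-175144) = 12 + 525432 = 525444)
(-134165 - 199184)/(-463505 + (-85862 - U)) = (-134165 - 199184)/(-463505 + (-85862 - 1*525444)) = -333349/(-463505 + (-85862 - 525444)) = -333349/(-463505 - 611306) = -333349/(-1074811) = -333349*(-1/1074811) = 333349/1074811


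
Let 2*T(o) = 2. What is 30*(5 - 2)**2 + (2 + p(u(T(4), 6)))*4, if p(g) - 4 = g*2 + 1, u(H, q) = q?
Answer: 346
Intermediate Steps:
T(o) = 1 (T(o) = (1/2)*2 = 1)
p(g) = 5 + 2*g (p(g) = 4 + (g*2 + 1) = 4 + (2*g + 1) = 4 + (1 + 2*g) = 5 + 2*g)
30*(5 - 2)**2 + (2 + p(u(T(4), 6)))*4 = 30*(5 - 2)**2 + (2 + (5 + 2*6))*4 = 30*3**2 + (2 + (5 + 12))*4 = 30*9 + (2 + 17)*4 = 270 + 19*4 = 270 + 76 = 346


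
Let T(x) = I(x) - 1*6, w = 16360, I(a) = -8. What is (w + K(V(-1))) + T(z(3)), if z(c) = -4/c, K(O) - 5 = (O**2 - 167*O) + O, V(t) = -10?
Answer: 18111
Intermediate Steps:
K(O) = 5 + O**2 - 166*O (K(O) = 5 + ((O**2 - 167*O) + O) = 5 + (O**2 - 166*O) = 5 + O**2 - 166*O)
T(x) = -14 (T(x) = -8 - 1*6 = -8 - 6 = -14)
(w + K(V(-1))) + T(z(3)) = (16360 + (5 + (-10)**2 - 166*(-10))) - 14 = (16360 + (5 + 100 + 1660)) - 14 = (16360 + 1765) - 14 = 18125 - 14 = 18111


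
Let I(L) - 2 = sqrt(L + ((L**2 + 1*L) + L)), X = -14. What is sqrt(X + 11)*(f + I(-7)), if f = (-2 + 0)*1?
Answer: 2*I*sqrt(21) ≈ 9.1651*I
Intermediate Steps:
f = -2 (f = -2*1 = -2)
I(L) = 2 + sqrt(L**2 + 3*L) (I(L) = 2 + sqrt(L + ((L**2 + 1*L) + L)) = 2 + sqrt(L + ((L**2 + L) + L)) = 2 + sqrt(L + ((L + L**2) + L)) = 2 + sqrt(L + (L**2 + 2*L)) = 2 + sqrt(L**2 + 3*L))
sqrt(X + 11)*(f + I(-7)) = sqrt(-14 + 11)*(-2 + (2 + sqrt(-7*(3 - 7)))) = sqrt(-3)*(-2 + (2 + sqrt(-7*(-4)))) = (I*sqrt(3))*(-2 + (2 + sqrt(28))) = (I*sqrt(3))*(-2 + (2 + 2*sqrt(7))) = (I*sqrt(3))*(2*sqrt(7)) = 2*I*sqrt(21)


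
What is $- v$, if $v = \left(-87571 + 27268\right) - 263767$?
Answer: $324070$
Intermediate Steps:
$v = -324070$ ($v = -60303 - 263767 = -324070$)
$- v = \left(-1\right) \left(-324070\right) = 324070$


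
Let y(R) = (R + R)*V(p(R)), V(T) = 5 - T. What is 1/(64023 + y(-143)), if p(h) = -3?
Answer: 1/61735 ≈ 1.6198e-5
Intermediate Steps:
y(R) = 16*R (y(R) = (R + R)*(5 - 1*(-3)) = (2*R)*(5 + 3) = (2*R)*8 = 16*R)
1/(64023 + y(-143)) = 1/(64023 + 16*(-143)) = 1/(64023 - 2288) = 1/61735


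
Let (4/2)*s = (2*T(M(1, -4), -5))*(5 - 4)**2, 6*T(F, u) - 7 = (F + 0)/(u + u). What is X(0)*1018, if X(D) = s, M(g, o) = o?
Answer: 18833/15 ≈ 1255.5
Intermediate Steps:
T(F, u) = 7/6 + F/(12*u) (T(F, u) = 7/6 + ((F + 0)/(u + u))/6 = 7/6 + (F/((2*u)))/6 = 7/6 + (F*(1/(2*u)))/6 = 7/6 + (F/(2*u))/6 = 7/6 + F/(12*u))
s = 37/30 (s = ((2*((1/12)*(-4 + 14*(-5))/(-5)))*(5 - 4)**2)/2 = ((2*((1/12)*(-1/5)*(-4 - 70)))*1**2)/2 = ((2*((1/12)*(-1/5)*(-74)))*1)/2 = ((2*(37/30))*1)/2 = ((37/15)*1)/2 = (1/2)*(37/15) = 37/30 ≈ 1.2333)
X(D) = 37/30
X(0)*1018 = (37/30)*1018 = 18833/15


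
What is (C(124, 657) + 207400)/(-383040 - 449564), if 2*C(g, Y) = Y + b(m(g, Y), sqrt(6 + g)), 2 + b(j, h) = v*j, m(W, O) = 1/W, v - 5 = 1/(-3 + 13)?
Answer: -515164251/2064857920 ≈ -0.24949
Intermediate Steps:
v = 51/10 (v = 5 + 1/(-3 + 13) = 5 + 1/10 = 51/10 ≈ 5.1000)
b(j, h) = -2 + 51*j/10
C(g, Y) = -1 + Y/2 + 51/(20*g) (C(g, Y) = (Y + (-2 + 51/(10*g)))/2 = (-2 + Y + 51/(10*g))/2 = -1 + Y/2 + 51/(20*g))
(C(124, 657) + 207400)/(-383040 - 449564) = ((-1 + (1/2)*657 + (51/20)/124) + 207400)/(-383040 - 449564) = ((-1 + 657/2 + (51/20)*(1/124)) + 207400)/(-832604) = ((-1 + 657/2 + 51/2480) + 207400)*(-1/832604) = (812251/2480 + 207400)*(-1/832604) = (515164251/2480)*(-1/832604) = -515164251/2064857920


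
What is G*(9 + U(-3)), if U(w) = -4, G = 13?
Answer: 65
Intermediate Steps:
G*(9 + U(-3)) = 13*(9 - 4) = 13*5 = 65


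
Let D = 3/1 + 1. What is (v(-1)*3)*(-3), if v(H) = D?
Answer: -36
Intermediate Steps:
D = 4 (D = 1*3 + 1 = 3 + 1 = 4)
v(H) = 4
(v(-1)*3)*(-3) = (4*3)*(-3) = 12*(-3) = -36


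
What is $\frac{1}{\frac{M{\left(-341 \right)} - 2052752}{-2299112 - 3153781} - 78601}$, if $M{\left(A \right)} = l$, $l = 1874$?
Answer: $- \frac{1817631}{142866930605} \approx -1.2723 \cdot 10^{-5}$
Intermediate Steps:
$M{\left(A \right)} = 1874$
$\frac{1}{\frac{M{\left(-341 \right)} - 2052752}{-2299112 - 3153781} - 78601} = \frac{1}{\frac{1874 - 2052752}{-2299112 - 3153781} - 78601} = \frac{1}{- \frac{2050878}{-5452893} - 78601} = \frac{1}{\left(-2050878\right) \left(- \frac{1}{5452893}\right) - 78601} = \frac{1}{\frac{683626}{1817631} - 78601} = \frac{1}{- \frac{142866930605}{1817631}} = - \frac{1817631}{142866930605}$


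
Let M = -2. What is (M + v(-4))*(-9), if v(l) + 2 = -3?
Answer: 63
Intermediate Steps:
v(l) = -5 (v(l) = -2 - 3 = -5)
(M + v(-4))*(-9) = (-2 - 5)*(-9) = -7*(-9) = 63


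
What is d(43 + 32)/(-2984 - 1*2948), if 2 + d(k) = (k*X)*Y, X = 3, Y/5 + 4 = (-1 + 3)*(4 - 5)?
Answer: 1688/1483 ≈ 1.1382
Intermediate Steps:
Y = -30 (Y = -20 + 5*((-1 + 3)*(4 - 5)) = -20 + 5*(2*(-1)) = -20 + 5*(-2) = -20 - 10 = -30)
d(k) = -2 - 90*k (d(k) = -2 + (k*3)*(-30) = -2 + (3*k)*(-30) = -2 - 90*k)
d(43 + 32)/(-2984 - 1*2948) = (-2 - 90*(43 + 32))/(-2984 - 1*2948) = (-2 - 90*75)/(-2984 - 2948) = (-2 - 6750)/(-5932) = -6752*(-1/5932) = 1688/1483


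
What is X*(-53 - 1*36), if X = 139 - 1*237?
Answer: 8722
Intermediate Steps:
X = -98 (X = 139 - 237 = -98)
X*(-53 - 1*36) = -98*(-53 - 1*36) = -98*(-53 - 36) = -98*(-89) = 8722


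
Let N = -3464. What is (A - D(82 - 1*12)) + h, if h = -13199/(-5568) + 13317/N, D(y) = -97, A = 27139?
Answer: 65660917319/2410944 ≈ 27235.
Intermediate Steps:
h = -3553465/2410944 (h = -13199/(-5568) + 13317/(-3464) = -13199*(-1/5568) + 13317*(-1/3464) = 13199/5568 - 13317/3464 = -3553465/2410944 ≈ -1.4739)
(A - D(82 - 1*12)) + h = (27139 - 1*(-97)) - 3553465/2410944 = (27139 + 97) - 3553465/2410944 = 27236 - 3553465/2410944 = 65660917319/2410944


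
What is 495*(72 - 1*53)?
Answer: 9405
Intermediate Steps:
495*(72 - 1*53) = 495*(72 - 53) = 495*19 = 9405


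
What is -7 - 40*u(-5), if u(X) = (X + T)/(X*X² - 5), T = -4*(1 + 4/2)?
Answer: -159/13 ≈ -12.231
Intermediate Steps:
T = -12 (T = -4*(1 + 4*(½)) = -4*(1 + 2) = -4*3 = -12)
u(X) = (-12 + X)/(-5 + X³) (u(X) = (X - 12)/(X*X² - 5) = (-12 + X)/(X³ - 5) = (-12 + X)/(-5 + X³))
-7 - 40*u(-5) = -7 - 40*(-12 - 5)/(-5 + (-5)³) = -7 - 40*(-17)/(-5 - 125) = -7 - 40*(-17)/(-130) = -7 - (-4)*(-17)/13 = -7 - 40*17/130 = -7 - 68/13 = -159/13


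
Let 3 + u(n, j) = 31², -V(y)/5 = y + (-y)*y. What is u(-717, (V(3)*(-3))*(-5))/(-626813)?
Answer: -958/626813 ≈ -0.0015284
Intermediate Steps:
V(y) = -5*y + 5*y² (V(y) = -5*(y + (-y)*y) = -5*(y - y²) = -5*y + 5*y²)
u(n, j) = 958 (u(n, j) = -3 + 31² = -3 + 961 = 958)
u(-717, (V(3)*(-3))*(-5))/(-626813) = 958/(-626813) = 958*(-1/626813) = -958/626813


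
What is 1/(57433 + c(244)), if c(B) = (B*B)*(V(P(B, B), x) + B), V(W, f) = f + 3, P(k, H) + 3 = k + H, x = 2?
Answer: 1/14881897 ≈ 6.7196e-8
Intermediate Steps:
P(k, H) = -3 + H + k (P(k, H) = -3 + (k + H) = -3 + (H + k) = -3 + H + k)
V(W, f) = 3 + f
c(B) = B**2*(5 + B) (c(B) = (B*B)*((3 + 2) + B) = B**2*(5 + B))
1/(57433 + c(244)) = 1/(57433 + 244**2*(5 + 244)) = 1/(57433 + 59536*249) = 1/(57433 + 14824464) = 1/14881897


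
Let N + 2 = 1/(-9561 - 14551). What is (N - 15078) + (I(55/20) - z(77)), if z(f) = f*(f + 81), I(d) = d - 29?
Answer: -657588493/24112 ≈ -27272.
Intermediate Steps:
N = -48225/24112 (N = -2 + 1/(-9561 - 14551) = -2 + 1/(-24112) = -2 - 1/24112 = -48225/24112 ≈ -2.0000)
I(d) = -29 + d
z(f) = f*(81 + f)
(N - 15078) + (I(55/20) - z(77)) = (-48225/24112 - 15078) + ((-29 + 55/20) - 77*(81 + 77)) = -363608961/24112 + ((-29 + 55*(1/20)) - 77*158) = -363608961/24112 + ((-29 + 11/4) - 1*12166) = -363608961/24112 + (-105/4 - 12166) = -363608961/24112 - 48769/4 = -657588493/24112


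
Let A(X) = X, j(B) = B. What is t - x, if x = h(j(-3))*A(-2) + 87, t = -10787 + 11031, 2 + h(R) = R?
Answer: 147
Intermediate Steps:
h(R) = -2 + R
t = 244
x = 97 (x = (-2 - 3)*(-2) + 87 = -5*(-2) + 87 = 10 + 87 = 97)
t - x = 244 - 1*97 = 244 - 97 = 147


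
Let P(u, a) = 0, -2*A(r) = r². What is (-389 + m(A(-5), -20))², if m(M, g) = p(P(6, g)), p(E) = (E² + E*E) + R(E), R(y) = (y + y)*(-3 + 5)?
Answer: 151321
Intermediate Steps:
A(r) = -r²/2
R(y) = 4*y (R(y) = (2*y)*2 = 4*y)
p(E) = 2*E² + 4*E (p(E) = (E² + E*E) + 4*E = (E² + E²) + 4*E = 2*E² + 4*E)
m(M, g) = 0 (m(M, g) = 2*0*(2 + 0) = 2*0*2 = 0)
(-389 + m(A(-5), -20))² = (-389 + 0)² = (-389)² = 151321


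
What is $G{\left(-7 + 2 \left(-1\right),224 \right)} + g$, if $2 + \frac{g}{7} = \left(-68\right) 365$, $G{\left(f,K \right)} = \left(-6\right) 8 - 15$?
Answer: $-173817$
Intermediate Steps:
$G{\left(f,K \right)} = -63$ ($G{\left(f,K \right)} = -48 - 15 = -63$)
$g = -173754$ ($g = -14 + 7 \left(\left(-68\right) 365\right) = -14 + 7 \left(-24820\right) = -14 - 173740 = -173754$)
$G{\left(-7 + 2 \left(-1\right),224 \right)} + g = -63 - 173754 = -173817$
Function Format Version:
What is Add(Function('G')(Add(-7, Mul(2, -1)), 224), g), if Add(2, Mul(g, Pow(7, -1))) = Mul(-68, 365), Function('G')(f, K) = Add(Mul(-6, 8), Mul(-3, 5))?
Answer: -173817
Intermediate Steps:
Function('G')(f, K) = -63 (Function('G')(f, K) = Add(-48, -15) = -63)
g = -173754 (g = Add(-14, Mul(7, Mul(-68, 365))) = Add(-14, Mul(7, -24820)) = Add(-14, -173740) = -173754)
Add(Function('G')(Add(-7, Mul(2, -1)), 224), g) = Add(-63, -173754) = -173817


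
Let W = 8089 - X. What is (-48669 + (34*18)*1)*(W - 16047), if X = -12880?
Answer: -236536554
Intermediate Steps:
W = 20969 (W = 8089 - 1*(-12880) = 8089 + 12880 = 20969)
(-48669 + (34*18)*1)*(W - 16047) = (-48669 + (34*18)*1)*(20969 - 16047) = (-48669 + 612*1)*4922 = (-48669 + 612)*4922 = -48057*4922 = -236536554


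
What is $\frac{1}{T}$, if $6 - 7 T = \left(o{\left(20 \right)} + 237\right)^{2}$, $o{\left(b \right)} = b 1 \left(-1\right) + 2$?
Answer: $- \frac{7}{47955} \approx -0.00014597$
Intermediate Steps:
$o{\left(b \right)} = 2 - b$ ($o{\left(b \right)} = b \left(-1\right) + 2 = - b + 2 = 2 - b$)
$T = - \frac{47955}{7}$ ($T = \frac{6}{7} - \frac{\left(\left(2 - 20\right) + 237\right)^{2}}{7} = \frac{6}{7} - \frac{\left(-18 + 237\right)^{2}}{7} = \frac{6}{7} - \frac{219^{2}}{7} = \frac{6}{7} - \frac{47961}{7} = - \frac{47955}{7} \approx -6850.7$)
$\frac{1}{T} = \frac{1}{- \frac{47955}{7}} = - \frac{7}{47955}$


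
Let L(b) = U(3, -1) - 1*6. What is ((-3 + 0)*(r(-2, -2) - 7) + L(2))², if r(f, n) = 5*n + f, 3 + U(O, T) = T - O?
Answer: 1936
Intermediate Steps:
U(O, T) = -3 + T - O (U(O, T) = -3 + (T - O) = -3 + T - O)
L(b) = -13 (L(b) = (-3 - 1 - 1*3) - 1*6 = (-3 - 1 - 3) - 6 = -7 - 6 = -13)
r(f, n) = f + 5*n
((-3 + 0)*(r(-2, -2) - 7) + L(2))² = ((-3 + 0)*((-2 + 5*(-2)) - 7) - 13)² = (-3*((-2 - 10) - 7) - 13)² = (-3*(-12 - 7) - 13)² = (-3*(-19) - 13)² = (57 - 13)² = 44² = 1936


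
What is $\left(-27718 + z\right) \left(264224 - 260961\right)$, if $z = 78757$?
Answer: $166540257$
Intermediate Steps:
$\left(-27718 + z\right) \left(264224 - 260961\right) = \left(-27718 + 78757\right) \left(264224 - 260961\right) = 51039 \cdot 3263 = 166540257$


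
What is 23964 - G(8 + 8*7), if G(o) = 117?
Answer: 23847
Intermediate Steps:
23964 - G(8 + 8*7) = 23964 - 1*117 = 23964 - 117 = 23847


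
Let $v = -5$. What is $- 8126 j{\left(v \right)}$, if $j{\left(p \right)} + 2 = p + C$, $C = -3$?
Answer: $81260$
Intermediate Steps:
$j{\left(p \right)} = -5 + p$ ($j{\left(p \right)} = -2 + \left(p - 3\right) = -2 + \left(-3 + p\right) = -5 + p$)
$- 8126 j{\left(v \right)} = - 8126 \left(-5 - 5\right) = \left(-8126\right) \left(-10\right) = 81260$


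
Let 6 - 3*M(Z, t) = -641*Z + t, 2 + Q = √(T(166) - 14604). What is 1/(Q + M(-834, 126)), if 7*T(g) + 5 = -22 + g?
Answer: -1247680/222386585289 - I*√714623/222386585289 ≈ -5.6104e-6 - 3.8013e-9*I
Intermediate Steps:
T(g) = -27/7 + g/7 (T(g) = -5/7 + (-22 + g)/7 = -5/7 + (-22/7 + g/7) = -27/7 + g/7)
Q = -2 + I*√714623/7 (Q = -2 + √((-27/7 + (⅐)*166) - 14604) = -2 + √((-27/7 + 166/7) - 14604) = -2 + √(139/7 - 14604) = -2 + √(-102089/7) = -2 + I*√714623/7 ≈ -2.0 + 120.76*I)
M(Z, t) = 2 - t/3 + 641*Z/3 (M(Z, t) = 2 - (-641*Z + t)/3 = 2 - (t - 641*Z)/3 = 2 + (-t/3 + 641*Z/3) = 2 - t/3 + 641*Z/3)
1/(Q + M(-834, 126)) = 1/((-2 + I*√714623/7) + (2 - ⅓*126 + (641/3)*(-834))) = 1/((-2 + I*√714623/7) + (2 - 42 - 178198)) = 1/((-2 + I*√714623/7) - 178238) = 1/(-178240 + I*√714623/7)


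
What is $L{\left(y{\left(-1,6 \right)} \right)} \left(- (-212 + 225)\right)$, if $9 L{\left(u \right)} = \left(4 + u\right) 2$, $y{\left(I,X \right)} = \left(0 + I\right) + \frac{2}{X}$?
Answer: $- \frac{260}{27} \approx -9.6296$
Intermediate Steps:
$y{\left(I,X \right)} = I + \frac{2}{X}$
$L{\left(u \right)} = \frac{8}{9} + \frac{2 u}{9}$ ($L{\left(u \right)} = \frac{\left(4 + u\right) 2}{9} = \frac{8 + 2 u}{9} = \frac{8}{9} + \frac{2 u}{9}$)
$L{\left(y{\left(-1,6 \right)} \right)} \left(- (-212 + 225)\right) = \left(\frac{8}{9} + \frac{2 \left(-1 + \frac{2}{6}\right)}{9}\right) \left(- (-212 + 225)\right) = \left(\frac{8}{9} + \frac{2 \left(-1 + 2 \cdot \frac{1}{6}\right)}{9}\right) \left(\left(-1\right) 13\right) = \left(\frac{8}{9} + \frac{2 \left(-1 + \frac{1}{3}\right)}{9}\right) \left(-13\right) = \left(\frac{8}{9} + \frac{2}{9} \left(- \frac{2}{3}\right)\right) \left(-13\right) = \left(\frac{8}{9} - \frac{4}{27}\right) \left(-13\right) = \frac{20}{27} \left(-13\right) = - \frac{260}{27}$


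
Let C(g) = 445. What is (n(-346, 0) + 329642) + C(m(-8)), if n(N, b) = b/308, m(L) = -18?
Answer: 330087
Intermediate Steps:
n(N, b) = b/308 (n(N, b) = b*(1/308) = b/308)
(n(-346, 0) + 329642) + C(m(-8)) = ((1/308)*0 + 329642) + 445 = (0 + 329642) + 445 = 329642 + 445 = 330087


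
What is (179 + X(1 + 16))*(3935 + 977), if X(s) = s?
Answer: 962752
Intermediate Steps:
(179 + X(1 + 16))*(3935 + 977) = (179 + (1 + 16))*(3935 + 977) = (179 + 17)*4912 = 196*4912 = 962752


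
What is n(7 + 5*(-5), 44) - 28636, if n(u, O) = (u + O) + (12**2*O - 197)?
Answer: -22471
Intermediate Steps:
n(u, O) = -197 + u + 145*O (n(u, O) = (O + u) + (144*O - 197) = (O + u) + (-197 + 144*O) = -197 + u + 145*O)
n(7 + 5*(-5), 44) - 28636 = (-197 + (7 + 5*(-5)) + 145*44) - 28636 = (-197 + (7 - 25) + 6380) - 28636 = (-197 - 18 + 6380) - 28636 = 6165 - 28636 = -22471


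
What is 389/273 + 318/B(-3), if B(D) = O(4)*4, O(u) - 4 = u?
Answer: 49631/4368 ≈ 11.362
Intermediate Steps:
O(u) = 4 + u
B(D) = 32 (B(D) = (4 + 4)*4 = 8*4 = 32)
389/273 + 318/B(-3) = 389/273 + 318/32 = 389*(1/273) + 318*(1/32) = 389/273 + 159/16 = 49631/4368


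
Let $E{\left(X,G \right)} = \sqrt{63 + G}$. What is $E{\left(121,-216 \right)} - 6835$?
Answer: $-6835 + 3 i \sqrt{17} \approx -6835.0 + 12.369 i$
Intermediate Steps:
$E{\left(121,-216 \right)} - 6835 = \sqrt{63 - 216} - 6835 = \sqrt{-153} - 6835 = 3 i \sqrt{17} - 6835 = -6835 + 3 i \sqrt{17}$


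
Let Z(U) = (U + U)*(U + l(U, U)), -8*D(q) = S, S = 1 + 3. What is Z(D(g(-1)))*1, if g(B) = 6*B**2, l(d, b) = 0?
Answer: 1/2 ≈ 0.50000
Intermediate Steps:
S = 4
D(q) = -1/2 (D(q) = -1/8*4 = -1/2)
Z(U) = 2*U**2 (Z(U) = (U + U)*(U + 0) = (2*U)*U = 2*U**2)
Z(D(g(-1)))*1 = (2*(-1/2)**2)*1 = (2*(1/4))*1 = (1/2)*1 = 1/2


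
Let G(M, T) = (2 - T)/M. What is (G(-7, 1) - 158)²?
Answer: 1225449/49 ≈ 25009.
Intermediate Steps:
G(M, T) = (2 - T)/M
(G(-7, 1) - 158)² = ((2 - 1*1)/(-7) - 158)² = (-(2 - 1)/7 - 158)² = (-⅐*1 - 158)² = (-⅐ - 158)² = (-1107/7)² = 1225449/49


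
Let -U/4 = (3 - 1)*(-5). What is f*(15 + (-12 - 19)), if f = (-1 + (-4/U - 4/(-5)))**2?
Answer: -36/25 ≈ -1.4400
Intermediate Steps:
U = 40 (U = -4*(3 - 1)*(-5) = -8*(-5) = -4*(-10) = 40)
f = 9/100 (f = (-1 + (-4/40 - 4/(-5)))**2 = (-1 + (-4*1/40 - 4*(-1/5)))**2 = (-1 + (-1/10 + 4/5))**2 = (-1 + 7/10)**2 = (-3/10)**2 = 9/100 ≈ 0.090000)
f*(15 + (-12 - 19)) = 9*(15 + (-12 - 19))/100 = 9*(15 - 31)/100 = (9/100)*(-16) = -36/25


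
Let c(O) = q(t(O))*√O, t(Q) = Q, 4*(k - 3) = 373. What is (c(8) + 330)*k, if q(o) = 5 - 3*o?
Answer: 63525/2 - 7315*√2/2 ≈ 26590.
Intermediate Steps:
k = 385/4 (k = 3 + (¼)*373 = 3 + 373/4 = 385/4 ≈ 96.250)
c(O) = √O*(5 - 3*O) (c(O) = (5 - 3*O)*√O = √O*(5 - 3*O))
(c(8) + 330)*k = (√8*(5 - 3*8) + 330)*(385/4) = ((2*√2)*(5 - 24) + 330)*(385/4) = ((2*√2)*(-19) + 330)*(385/4) = (-38*√2 + 330)*(385/4) = (330 - 38*√2)*(385/4) = 63525/2 - 7315*√2/2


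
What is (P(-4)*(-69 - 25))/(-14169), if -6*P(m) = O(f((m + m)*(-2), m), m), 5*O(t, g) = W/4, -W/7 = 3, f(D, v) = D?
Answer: 329/283380 ≈ 0.0011610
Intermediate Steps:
W = -21 (W = -7*3 = -21)
O(t, g) = -21/20 (O(t, g) = (-21/4)/5 = (-21*¼)/5 = (⅕)*(-21/4) = -21/20)
P(m) = 7/40 (P(m) = -⅙*(-21/20) = 7/40)
(P(-4)*(-69 - 25))/(-14169) = (7*(-69 - 25)/40)/(-14169) = ((7/40)*(-94))*(-1/14169) = -329/20*(-1/14169) = 329/283380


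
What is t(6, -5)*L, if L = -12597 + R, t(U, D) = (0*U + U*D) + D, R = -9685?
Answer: 779870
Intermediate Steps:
t(U, D) = D + D*U (t(U, D) = (0 + D*U) + D = D*U + D = D + D*U)
L = -22282 (L = -12597 - 9685 = -22282)
t(6, -5)*L = -5*(1 + 6)*(-22282) = -5*7*(-22282) = -35*(-22282) = 779870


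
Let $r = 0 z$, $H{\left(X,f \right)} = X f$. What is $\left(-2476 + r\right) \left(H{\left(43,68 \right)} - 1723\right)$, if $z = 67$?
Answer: $-2973676$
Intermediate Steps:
$r = 0$ ($r = 0 \cdot 67 = 0$)
$\left(-2476 + r\right) \left(H{\left(43,68 \right)} - 1723\right) = \left(-2476 + 0\right) \left(43 \cdot 68 - 1723\right) = - 2476 \left(2924 - 1723\right) = \left(-2476\right) 1201 = -2973676$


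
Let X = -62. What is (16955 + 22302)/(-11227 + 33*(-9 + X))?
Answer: -39257/13570 ≈ -2.8929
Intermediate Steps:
(16955 + 22302)/(-11227 + 33*(-9 + X)) = (16955 + 22302)/(-11227 + 33*(-9 - 62)) = 39257/(-11227 + 33*(-71)) = 39257/(-11227 - 2343) = 39257/(-13570) = 39257*(-1/13570) = -39257/13570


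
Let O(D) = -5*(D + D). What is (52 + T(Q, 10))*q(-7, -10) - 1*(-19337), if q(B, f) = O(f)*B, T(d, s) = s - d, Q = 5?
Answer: -20563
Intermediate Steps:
O(D) = -10*D
q(B, f) = -10*B*f (q(B, f) = (-10*f)*B = -10*B*f)
(52 + T(Q, 10))*q(-7, -10) - 1*(-19337) = (52 + (10 - 1*5))*(-10*(-7)*(-10)) - 1*(-19337) = (52 + (10 - 5))*(-700) + 19337 = (52 + 5)*(-700) + 19337 = 57*(-700) + 19337 = -39900 + 19337 = -20563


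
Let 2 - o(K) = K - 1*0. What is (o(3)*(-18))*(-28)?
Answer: -504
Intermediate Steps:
o(K) = 2 - K (o(K) = 2 - (K - 1*0) = 2 - (K + 0) = 2 - K)
(o(3)*(-18))*(-28) = ((2 - 1*3)*(-18))*(-28) = ((2 - 3)*(-18))*(-28) = -1*(-18)*(-28) = 18*(-28) = -504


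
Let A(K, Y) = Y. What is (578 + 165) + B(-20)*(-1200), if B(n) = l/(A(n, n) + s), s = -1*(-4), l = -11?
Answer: -82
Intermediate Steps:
s = 4
B(n) = -11/(4 + n) (B(n) = -11/(n + 4) = -11/(4 + n))
(578 + 165) + B(-20)*(-1200) = (578 + 165) - 11/(4 - 20)*(-1200) = 743 - 11/(-16)*(-1200) = 743 - 11*(-1/16)*(-1200) = 743 + (11/16)*(-1200) = 743 - 825 = -82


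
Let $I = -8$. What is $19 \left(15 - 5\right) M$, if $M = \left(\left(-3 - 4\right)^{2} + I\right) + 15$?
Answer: $10640$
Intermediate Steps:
$M = 56$ ($M = \left(\left(-3 - 4\right)^{2} - 8\right) + 15 = \left(\left(-7\right)^{2} - 8\right) + 15 = \left(49 - 8\right) + 15 = 41 + 15 = 56$)
$19 \left(15 - 5\right) M = 19 \left(15 - 5\right) 56 = 19 \cdot 10 \cdot 56 = 190 \cdot 56 = 10640$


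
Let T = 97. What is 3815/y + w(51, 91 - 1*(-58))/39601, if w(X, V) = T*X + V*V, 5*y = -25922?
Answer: -51658619/1026537122 ≈ -0.050323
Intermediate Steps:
y = -25922/5 (y = (1/5)*(-25922) = -25922/5 ≈ -5184.4)
w(X, V) = V**2 + 97*X (w(X, V) = 97*X + V*V = 97*X + V**2 = V**2 + 97*X)
3815/y + w(51, 91 - 1*(-58))/39601 = 3815/(-25922/5) + ((91 - 1*(-58))**2 + 97*51)/39601 = 3815*(-5/25922) + ((91 + 58)**2 + 4947)*(1/39601) = -19075/25922 + (149**2 + 4947)*(1/39601) = -19075/25922 + (22201 + 4947)*(1/39601) = -19075/25922 + 27148*(1/39601) = -19075/25922 + 27148/39601 = -51658619/1026537122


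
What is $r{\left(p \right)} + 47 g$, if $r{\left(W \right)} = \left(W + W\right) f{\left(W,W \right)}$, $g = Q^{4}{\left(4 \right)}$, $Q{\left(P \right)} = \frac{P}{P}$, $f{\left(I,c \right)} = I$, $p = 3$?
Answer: $65$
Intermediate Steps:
$Q{\left(P \right)} = 1$
$g = 1$ ($g = 1^{4} = 1$)
$r{\left(W \right)} = 2 W^{2}$ ($r{\left(W \right)} = \left(W + W\right) W = 2 W W = 2 W^{2}$)
$r{\left(p \right)} + 47 g = 2 \cdot 3^{2} + 47 \cdot 1 = 2 \cdot 9 + 47 = 18 + 47 = 65$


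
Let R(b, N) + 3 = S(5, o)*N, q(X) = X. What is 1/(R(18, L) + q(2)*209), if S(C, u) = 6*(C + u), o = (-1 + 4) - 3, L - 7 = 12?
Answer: 1/985 ≈ 0.0010152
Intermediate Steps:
L = 19 (L = 7 + 12 = 19)
o = 0 (o = 3 - 3 = 0)
S(C, u) = 6*C + 6*u
R(b, N) = -3 + 30*N (R(b, N) = -3 + (6*5 + 6*0)*N = -3 + (30 + 0)*N = -3 + 30*N)
1/(R(18, L) + q(2)*209) = 1/((-3 + 30*19) + 2*209) = 1/((-3 + 570) + 418) = 1/(567 + 418) = 1/985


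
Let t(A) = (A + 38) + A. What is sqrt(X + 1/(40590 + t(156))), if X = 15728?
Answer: sqrt(6590360725435)/20470 ≈ 125.41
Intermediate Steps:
t(A) = 38 + 2*A (t(A) = (38 + A) + A = 38 + 2*A)
sqrt(X + 1/(40590 + t(156))) = sqrt(15728 + 1/(40590 + (38 + 2*156))) = sqrt(15728 + 1/(40590 + (38 + 312))) = sqrt(15728 + 1/(40590 + 350)) = sqrt(15728 + 1/40940) = sqrt(643904321/40940) = sqrt(6590360725435)/20470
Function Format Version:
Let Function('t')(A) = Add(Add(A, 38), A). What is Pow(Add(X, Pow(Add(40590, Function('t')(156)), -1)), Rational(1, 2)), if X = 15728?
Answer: Mul(Rational(1, 20470), Pow(6590360725435, Rational(1, 2))) ≈ 125.41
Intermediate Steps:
Function('t')(A) = Add(38, Mul(2, A)) (Function('t')(A) = Add(Add(38, A), A) = Add(38, Mul(2, A)))
Pow(Add(X, Pow(Add(40590, Function('t')(156)), -1)), Rational(1, 2)) = Pow(Add(15728, Pow(Add(40590, Add(38, Mul(2, 156))), -1)), Rational(1, 2)) = Pow(Add(15728, Pow(Add(40590, Add(38, 312)), -1)), Rational(1, 2)) = Pow(Add(15728, Pow(Add(40590, 350), -1)), Rational(1, 2)) = Pow(Add(15728, Pow(40940, -1)), Rational(1, 2)) = Pow(Add(15728, Rational(1, 40940)), Rational(1, 2)) = Pow(Rational(643904321, 40940), Rational(1, 2)) = Mul(Rational(1, 20470), Pow(6590360725435, Rational(1, 2)))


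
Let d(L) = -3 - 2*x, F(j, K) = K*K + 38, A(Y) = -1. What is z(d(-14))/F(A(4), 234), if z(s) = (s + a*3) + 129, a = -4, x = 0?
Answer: 57/27397 ≈ 0.0020805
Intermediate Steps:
F(j, K) = 38 + K² (F(j, K) = K² + 38 = 38 + K²)
d(L) = -3 (d(L) = -3 - 2*0 = -3 + 0 = -3)
z(s) = 117 + s (z(s) = (s - 4*3) + 129 = (s - 12) + 129 = (-12 + s) + 129 = 117 + s)
z(d(-14))/F(A(4), 234) = (117 - 3)/(38 + 234²) = 114/(38 + 54756) = 114/54794 = 114*(1/54794) = 57/27397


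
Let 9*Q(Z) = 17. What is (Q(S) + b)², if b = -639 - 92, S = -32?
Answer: 43059844/81 ≈ 5.3160e+5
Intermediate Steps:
b = -731
Q(Z) = 17/9 (Q(Z) = (⅑)*17 = 17/9)
(Q(S) + b)² = (17/9 - 731)² = (-6562/9)² = 43059844/81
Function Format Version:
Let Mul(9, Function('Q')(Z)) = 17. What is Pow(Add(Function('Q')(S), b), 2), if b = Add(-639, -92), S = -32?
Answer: Rational(43059844, 81) ≈ 5.3160e+5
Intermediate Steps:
b = -731
Function('Q')(Z) = Rational(17, 9) (Function('Q')(Z) = Mul(Rational(1, 9), 17) = Rational(17, 9))
Pow(Add(Function('Q')(S), b), 2) = Pow(Add(Rational(17, 9), -731), 2) = Pow(Rational(-6562, 9), 2) = Rational(43059844, 81)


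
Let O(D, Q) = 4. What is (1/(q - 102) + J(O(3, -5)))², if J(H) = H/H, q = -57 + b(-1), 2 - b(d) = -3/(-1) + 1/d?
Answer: 24964/25281 ≈ 0.98746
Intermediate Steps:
b(d) = -1 - 1/d (b(d) = 2 - (-3/(-1) + 1/d) = 2 - (-3*(-1) + 1/d) = 2 - (3 + 1/d) = 2 + (-3 - 1/d) = -1 - 1/d)
q = -57 (q = -57 + (-1 - 1*(-1))/(-1) = -57 - (-1 + 1) = -57 - 1*0 = -57 + 0 = -57)
J(H) = 1
(1/(q - 102) + J(O(3, -5)))² = (1/(-57 - 102) + 1)² = (1/(-159) + 1)² = (-1/159 + 1)² = (158/159)² = 24964/25281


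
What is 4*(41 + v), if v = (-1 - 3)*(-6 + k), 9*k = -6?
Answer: 812/3 ≈ 270.67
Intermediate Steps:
k = -⅔ (k = (⅑)*(-6) = -⅔ ≈ -0.66667)
v = 80/3 (v = (-1 - 3)*(-6 - ⅔) = -4*(-20/3) = 80/3 ≈ 26.667)
4*(41 + v) = 4*(41 + 80/3) = 4*(203/3) = 812/3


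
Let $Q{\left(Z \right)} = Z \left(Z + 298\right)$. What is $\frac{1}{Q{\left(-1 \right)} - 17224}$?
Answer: $- \frac{1}{17521} \approx -5.7074 \cdot 10^{-5}$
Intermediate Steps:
$Q{\left(Z \right)} = Z \left(298 + Z\right)$
$\frac{1}{Q{\left(-1 \right)} - 17224} = \frac{1}{- (298 - 1) - 17224} = \frac{1}{\left(-1\right) 297 - 17224} = \frac{1}{-297 - 17224} = \frac{1}{-17521} = - \frac{1}{17521}$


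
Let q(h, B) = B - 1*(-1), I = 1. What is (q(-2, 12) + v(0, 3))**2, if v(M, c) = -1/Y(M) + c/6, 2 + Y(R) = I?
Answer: 841/4 ≈ 210.25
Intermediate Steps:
q(h, B) = 1 + B (q(h, B) = B + 1 = 1 + B)
Y(R) = -1 (Y(R) = -2 + 1 = -1)
v(M, c) = 1 + c/6 (v(M, c) = -1/(-1) + c/6 = -1*(-1) + c*(1/6) = 1 + c/6)
(q(-2, 12) + v(0, 3))**2 = ((1 + 12) + (1 + (1/6)*3))**2 = (13 + (1 + 1/2))**2 = (13 + 3/2)**2 = (29/2)**2 = 841/4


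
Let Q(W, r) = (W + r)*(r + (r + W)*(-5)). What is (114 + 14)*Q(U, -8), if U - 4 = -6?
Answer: -53760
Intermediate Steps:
U = -2 (U = 4 - 6 = -2)
Q(W, r) = (W + r)*(-5*W - 4*r) (Q(W, r) = (W + r)*(r + (W + r)*(-5)) = (W + r)*(r + (-5*W - 5*r)) = (W + r)*(-5*W - 4*r))
(114 + 14)*Q(U, -8) = (114 + 14)*(-5*(-2)² - 4*(-8)² - 9*(-2)*(-8)) = 128*(-5*4 - 4*64 - 144) = 128*(-20 - 256 - 144) = 128*(-420) = -53760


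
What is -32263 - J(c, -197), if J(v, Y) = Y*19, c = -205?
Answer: -28520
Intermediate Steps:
J(v, Y) = 19*Y
-32263 - J(c, -197) = -32263 - 19*(-197) = -32263 - 1*(-3743) = -32263 + 3743 = -28520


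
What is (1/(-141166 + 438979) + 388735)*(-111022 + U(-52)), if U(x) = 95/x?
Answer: -55697485170685407/1290523 ≈ -4.3159e+10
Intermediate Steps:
(1/(-141166 + 438979) + 388735)*(-111022 + U(-52)) = (1/(-141166 + 438979) + 388735)*(-111022 + 95/(-52)) = (1/297813 + 388735)*(-111022 + 95*(-1/52)) = (1/297813 + 388735)*(-111022 - 95/52) = (115770336556/297813)*(-5773239/52) = -55697485170685407/1290523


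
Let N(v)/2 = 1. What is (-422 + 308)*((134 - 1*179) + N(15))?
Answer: 4902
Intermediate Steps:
N(v) = 2 (N(v) = 2*1 = 2)
(-422 + 308)*((134 - 1*179) + N(15)) = (-422 + 308)*((134 - 1*179) + 2) = -114*((134 - 179) + 2) = -114*(-45 + 2) = -114*(-43) = 4902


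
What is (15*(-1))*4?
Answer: -60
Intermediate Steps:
(15*(-1))*4 = -15*4 = -60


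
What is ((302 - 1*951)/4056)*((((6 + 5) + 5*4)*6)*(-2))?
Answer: 20119/338 ≈ 59.524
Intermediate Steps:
((302 - 1*951)/4056)*((((6 + 5) + 5*4)*6)*(-2)) = ((302 - 951)*(1/4056))*(((11 + 20)*6)*(-2)) = (-649*1/4056)*((31*6)*(-2)) = -20119*(-2)/676 = -649/4056*(-372) = 20119/338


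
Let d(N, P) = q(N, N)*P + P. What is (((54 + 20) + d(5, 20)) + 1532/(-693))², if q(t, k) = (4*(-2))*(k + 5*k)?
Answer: 10645798584100/480249 ≈ 2.2167e+7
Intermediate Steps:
q(t, k) = -48*k
d(N, P) = P - 48*N*P (d(N, P) = (-48*N)*P + P = -48*N*P + P = P - 48*N*P)
(((54 + 20) + d(5, 20)) + 1532/(-693))² = (((54 + 20) + 20*(1 - 48*5)) + 1532/(-693))² = ((74 + 20*(1 - 240)) + 1532*(-1/693))² = ((74 + 20*(-239)) - 1532/693)² = ((74 - 4780) - 1532/693)² = (-4706 - 1532/693)² = (-3262790/693)² = 10645798584100/480249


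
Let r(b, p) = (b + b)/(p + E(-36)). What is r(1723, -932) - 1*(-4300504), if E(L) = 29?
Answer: 3883351666/903 ≈ 4.3005e+6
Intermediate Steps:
r(b, p) = 2*b/(29 + p) (r(b, p) = (b + b)/(p + 29) = (2*b)/(29 + p) = 2*b/(29 + p))
r(1723, -932) - 1*(-4300504) = 2*1723/(29 - 932) - 1*(-4300504) = 2*1723/(-903) + 4300504 = 2*1723*(-1/903) + 4300504 = -3446/903 + 4300504 = 3883351666/903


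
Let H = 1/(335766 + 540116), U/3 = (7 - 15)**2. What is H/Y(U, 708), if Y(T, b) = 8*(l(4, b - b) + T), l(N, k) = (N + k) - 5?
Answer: 1/1338347696 ≈ 7.4719e-10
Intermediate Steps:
U = 192 (U = 3*(7 - 15)**2 = 3*(-8)**2 = 3*64 = 192)
l(N, k) = -5 + N + k
H = 1/875882 ≈ 1.1417e-6
Y(T, b) = -8 + 8*T (Y(T, b) = 8*((-5 + 4 + (b - b)) + T) = 8*((-5 + 4 + 0) + T) = 8*(-1 + T) = -8 + 8*T)
H/Y(U, 708) = 1/(875882*(-8 + 8*192)) = 1/(875882*(-8 + 1536)) = (1/875882)/1528 = (1/875882)*(1/1528) = 1/1338347696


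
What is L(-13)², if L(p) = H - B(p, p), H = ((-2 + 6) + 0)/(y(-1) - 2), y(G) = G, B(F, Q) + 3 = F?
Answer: 1936/9 ≈ 215.11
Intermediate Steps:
B(F, Q) = -3 + F
H = -4/3 (H = ((-2 + 6) + 0)/(-1 - 2) = (4 + 0)/(-3) = 4*(-⅓) = -4/3 ≈ -1.3333)
L(p) = 5/3 - p (L(p) = -4/3 - (-3 + p) = -4/3 + (3 - p) = 5/3 - p)
L(-13)² = (5/3 - 1*(-13))² = (5/3 + 13)² = (44/3)² = 1936/9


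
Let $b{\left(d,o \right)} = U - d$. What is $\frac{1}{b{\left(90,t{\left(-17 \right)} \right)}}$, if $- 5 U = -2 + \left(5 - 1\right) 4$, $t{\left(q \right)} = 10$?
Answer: $- \frac{5}{464} \approx -0.010776$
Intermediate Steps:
$U = - \frac{14}{5}$ ($U = - \frac{-2 + \left(5 - 1\right) 4}{5} = - \frac{-2 + 4 \cdot 4}{5} = - \frac{-2 + 16}{5} = \left(- \frac{1}{5}\right) 14 = - \frac{14}{5} \approx -2.8$)
$b{\left(d,o \right)} = - \frac{14}{5} - d$
$\frac{1}{b{\left(90,t{\left(-17 \right)} \right)}} = \frac{1}{- \frac{14}{5} - 90} = \frac{1}{- \frac{464}{5}} = - \frac{5}{464}$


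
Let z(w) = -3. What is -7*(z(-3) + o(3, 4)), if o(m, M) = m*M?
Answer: -63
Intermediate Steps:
o(m, M) = M*m
-7*(z(-3) + o(3, 4)) = -7*(-3 + 4*3) = -7*(-3 + 12) = -7*9 = -63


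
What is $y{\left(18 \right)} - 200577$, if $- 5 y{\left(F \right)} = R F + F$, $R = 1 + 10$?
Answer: $- \frac{1003101}{5} \approx -2.0062 \cdot 10^{5}$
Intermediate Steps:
$R = 11$
$y{\left(F \right)} = - \frac{12 F}{5}$ ($y{\left(F \right)} = - \frac{11 F + F}{5} = - \frac{12 F}{5}$)
$y{\left(18 \right)} - 200577 = \left(- \frac{12}{5}\right) 18 - 200577 = - \frac{216}{5} - 200577 = - \frac{1003101}{5}$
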